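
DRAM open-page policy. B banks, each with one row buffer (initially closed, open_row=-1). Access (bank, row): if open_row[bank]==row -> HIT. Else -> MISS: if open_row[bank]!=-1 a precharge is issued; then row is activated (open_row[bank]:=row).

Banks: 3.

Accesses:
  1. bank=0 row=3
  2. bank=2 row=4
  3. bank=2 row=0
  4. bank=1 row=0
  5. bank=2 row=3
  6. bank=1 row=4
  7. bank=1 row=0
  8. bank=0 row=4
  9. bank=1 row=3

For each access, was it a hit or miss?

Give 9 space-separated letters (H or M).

Acc 1: bank0 row3 -> MISS (open row3); precharges=0
Acc 2: bank2 row4 -> MISS (open row4); precharges=0
Acc 3: bank2 row0 -> MISS (open row0); precharges=1
Acc 4: bank1 row0 -> MISS (open row0); precharges=1
Acc 5: bank2 row3 -> MISS (open row3); precharges=2
Acc 6: bank1 row4 -> MISS (open row4); precharges=3
Acc 7: bank1 row0 -> MISS (open row0); precharges=4
Acc 8: bank0 row4 -> MISS (open row4); precharges=5
Acc 9: bank1 row3 -> MISS (open row3); precharges=6

Answer: M M M M M M M M M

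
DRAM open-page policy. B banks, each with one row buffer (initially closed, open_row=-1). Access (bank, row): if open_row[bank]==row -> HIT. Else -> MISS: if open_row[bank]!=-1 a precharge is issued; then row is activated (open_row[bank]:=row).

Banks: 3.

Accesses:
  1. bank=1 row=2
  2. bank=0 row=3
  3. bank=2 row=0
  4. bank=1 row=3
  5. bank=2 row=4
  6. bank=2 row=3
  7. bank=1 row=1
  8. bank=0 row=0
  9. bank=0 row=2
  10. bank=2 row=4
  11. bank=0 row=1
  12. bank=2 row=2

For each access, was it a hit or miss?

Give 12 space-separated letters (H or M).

Answer: M M M M M M M M M M M M

Derivation:
Acc 1: bank1 row2 -> MISS (open row2); precharges=0
Acc 2: bank0 row3 -> MISS (open row3); precharges=0
Acc 3: bank2 row0 -> MISS (open row0); precharges=0
Acc 4: bank1 row3 -> MISS (open row3); precharges=1
Acc 5: bank2 row4 -> MISS (open row4); precharges=2
Acc 6: bank2 row3 -> MISS (open row3); precharges=3
Acc 7: bank1 row1 -> MISS (open row1); precharges=4
Acc 8: bank0 row0 -> MISS (open row0); precharges=5
Acc 9: bank0 row2 -> MISS (open row2); precharges=6
Acc 10: bank2 row4 -> MISS (open row4); precharges=7
Acc 11: bank0 row1 -> MISS (open row1); precharges=8
Acc 12: bank2 row2 -> MISS (open row2); precharges=9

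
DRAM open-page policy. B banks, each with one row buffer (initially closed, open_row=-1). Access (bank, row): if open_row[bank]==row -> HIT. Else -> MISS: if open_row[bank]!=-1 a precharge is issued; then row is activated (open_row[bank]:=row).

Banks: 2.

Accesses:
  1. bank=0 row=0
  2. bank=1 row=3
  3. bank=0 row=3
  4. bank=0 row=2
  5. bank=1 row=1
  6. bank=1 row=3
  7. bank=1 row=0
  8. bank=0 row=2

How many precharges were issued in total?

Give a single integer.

Answer: 5

Derivation:
Acc 1: bank0 row0 -> MISS (open row0); precharges=0
Acc 2: bank1 row3 -> MISS (open row3); precharges=0
Acc 3: bank0 row3 -> MISS (open row3); precharges=1
Acc 4: bank0 row2 -> MISS (open row2); precharges=2
Acc 5: bank1 row1 -> MISS (open row1); precharges=3
Acc 6: bank1 row3 -> MISS (open row3); precharges=4
Acc 7: bank1 row0 -> MISS (open row0); precharges=5
Acc 8: bank0 row2 -> HIT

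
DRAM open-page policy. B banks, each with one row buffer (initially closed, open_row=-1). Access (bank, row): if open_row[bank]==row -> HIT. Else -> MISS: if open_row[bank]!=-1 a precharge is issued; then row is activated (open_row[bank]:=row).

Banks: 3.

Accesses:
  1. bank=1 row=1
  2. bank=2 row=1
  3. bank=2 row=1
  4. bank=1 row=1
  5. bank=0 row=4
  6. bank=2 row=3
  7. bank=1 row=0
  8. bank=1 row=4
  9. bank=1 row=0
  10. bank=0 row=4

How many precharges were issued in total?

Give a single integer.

Acc 1: bank1 row1 -> MISS (open row1); precharges=0
Acc 2: bank2 row1 -> MISS (open row1); precharges=0
Acc 3: bank2 row1 -> HIT
Acc 4: bank1 row1 -> HIT
Acc 5: bank0 row4 -> MISS (open row4); precharges=0
Acc 6: bank2 row3 -> MISS (open row3); precharges=1
Acc 7: bank1 row0 -> MISS (open row0); precharges=2
Acc 8: bank1 row4 -> MISS (open row4); precharges=3
Acc 9: bank1 row0 -> MISS (open row0); precharges=4
Acc 10: bank0 row4 -> HIT

Answer: 4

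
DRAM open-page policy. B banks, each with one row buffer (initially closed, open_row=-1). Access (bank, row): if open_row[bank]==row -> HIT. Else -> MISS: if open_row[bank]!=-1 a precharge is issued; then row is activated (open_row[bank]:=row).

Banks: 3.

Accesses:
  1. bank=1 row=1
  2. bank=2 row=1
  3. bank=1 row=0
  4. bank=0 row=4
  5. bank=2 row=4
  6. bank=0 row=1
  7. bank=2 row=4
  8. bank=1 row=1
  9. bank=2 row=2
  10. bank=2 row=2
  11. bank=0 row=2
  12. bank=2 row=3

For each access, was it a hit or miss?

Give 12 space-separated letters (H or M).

Acc 1: bank1 row1 -> MISS (open row1); precharges=0
Acc 2: bank2 row1 -> MISS (open row1); precharges=0
Acc 3: bank1 row0 -> MISS (open row0); precharges=1
Acc 4: bank0 row4 -> MISS (open row4); precharges=1
Acc 5: bank2 row4 -> MISS (open row4); precharges=2
Acc 6: bank0 row1 -> MISS (open row1); precharges=3
Acc 7: bank2 row4 -> HIT
Acc 8: bank1 row1 -> MISS (open row1); precharges=4
Acc 9: bank2 row2 -> MISS (open row2); precharges=5
Acc 10: bank2 row2 -> HIT
Acc 11: bank0 row2 -> MISS (open row2); precharges=6
Acc 12: bank2 row3 -> MISS (open row3); precharges=7

Answer: M M M M M M H M M H M M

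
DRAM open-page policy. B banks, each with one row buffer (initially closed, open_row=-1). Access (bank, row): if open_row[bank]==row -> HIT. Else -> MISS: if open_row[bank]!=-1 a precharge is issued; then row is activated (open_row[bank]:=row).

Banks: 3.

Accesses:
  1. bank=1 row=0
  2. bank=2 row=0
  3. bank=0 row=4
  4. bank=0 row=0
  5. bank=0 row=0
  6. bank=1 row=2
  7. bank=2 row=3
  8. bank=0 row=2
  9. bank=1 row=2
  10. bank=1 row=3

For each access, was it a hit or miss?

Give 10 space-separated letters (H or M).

Answer: M M M M H M M M H M

Derivation:
Acc 1: bank1 row0 -> MISS (open row0); precharges=0
Acc 2: bank2 row0 -> MISS (open row0); precharges=0
Acc 3: bank0 row4 -> MISS (open row4); precharges=0
Acc 4: bank0 row0 -> MISS (open row0); precharges=1
Acc 5: bank0 row0 -> HIT
Acc 6: bank1 row2 -> MISS (open row2); precharges=2
Acc 7: bank2 row3 -> MISS (open row3); precharges=3
Acc 8: bank0 row2 -> MISS (open row2); precharges=4
Acc 9: bank1 row2 -> HIT
Acc 10: bank1 row3 -> MISS (open row3); precharges=5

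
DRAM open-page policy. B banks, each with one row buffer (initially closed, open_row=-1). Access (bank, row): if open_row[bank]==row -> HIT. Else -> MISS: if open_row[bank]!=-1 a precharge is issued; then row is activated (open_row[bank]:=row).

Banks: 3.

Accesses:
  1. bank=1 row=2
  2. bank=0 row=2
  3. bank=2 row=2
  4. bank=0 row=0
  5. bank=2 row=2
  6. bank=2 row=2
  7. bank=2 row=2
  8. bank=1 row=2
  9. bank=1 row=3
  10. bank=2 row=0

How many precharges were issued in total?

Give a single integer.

Answer: 3

Derivation:
Acc 1: bank1 row2 -> MISS (open row2); precharges=0
Acc 2: bank0 row2 -> MISS (open row2); precharges=0
Acc 3: bank2 row2 -> MISS (open row2); precharges=0
Acc 4: bank0 row0 -> MISS (open row0); precharges=1
Acc 5: bank2 row2 -> HIT
Acc 6: bank2 row2 -> HIT
Acc 7: bank2 row2 -> HIT
Acc 8: bank1 row2 -> HIT
Acc 9: bank1 row3 -> MISS (open row3); precharges=2
Acc 10: bank2 row0 -> MISS (open row0); precharges=3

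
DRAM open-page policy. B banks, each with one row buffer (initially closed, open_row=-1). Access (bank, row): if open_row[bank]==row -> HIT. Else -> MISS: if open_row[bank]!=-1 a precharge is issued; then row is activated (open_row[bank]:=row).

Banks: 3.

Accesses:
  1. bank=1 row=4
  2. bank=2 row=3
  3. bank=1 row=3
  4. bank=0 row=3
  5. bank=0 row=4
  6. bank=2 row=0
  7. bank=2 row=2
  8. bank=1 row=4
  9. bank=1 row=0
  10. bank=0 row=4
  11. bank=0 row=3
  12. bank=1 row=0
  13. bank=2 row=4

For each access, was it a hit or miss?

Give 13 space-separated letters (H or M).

Answer: M M M M M M M M M H M H M

Derivation:
Acc 1: bank1 row4 -> MISS (open row4); precharges=0
Acc 2: bank2 row3 -> MISS (open row3); precharges=0
Acc 3: bank1 row3 -> MISS (open row3); precharges=1
Acc 4: bank0 row3 -> MISS (open row3); precharges=1
Acc 5: bank0 row4 -> MISS (open row4); precharges=2
Acc 6: bank2 row0 -> MISS (open row0); precharges=3
Acc 7: bank2 row2 -> MISS (open row2); precharges=4
Acc 8: bank1 row4 -> MISS (open row4); precharges=5
Acc 9: bank1 row0 -> MISS (open row0); precharges=6
Acc 10: bank0 row4 -> HIT
Acc 11: bank0 row3 -> MISS (open row3); precharges=7
Acc 12: bank1 row0 -> HIT
Acc 13: bank2 row4 -> MISS (open row4); precharges=8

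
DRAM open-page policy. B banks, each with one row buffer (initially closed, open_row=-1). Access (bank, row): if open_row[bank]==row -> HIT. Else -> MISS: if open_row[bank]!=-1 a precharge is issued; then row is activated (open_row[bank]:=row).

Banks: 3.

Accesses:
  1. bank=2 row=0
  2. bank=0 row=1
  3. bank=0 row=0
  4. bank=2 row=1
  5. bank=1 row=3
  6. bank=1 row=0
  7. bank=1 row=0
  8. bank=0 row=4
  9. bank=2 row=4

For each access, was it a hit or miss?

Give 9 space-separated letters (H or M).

Acc 1: bank2 row0 -> MISS (open row0); precharges=0
Acc 2: bank0 row1 -> MISS (open row1); precharges=0
Acc 3: bank0 row0 -> MISS (open row0); precharges=1
Acc 4: bank2 row1 -> MISS (open row1); precharges=2
Acc 5: bank1 row3 -> MISS (open row3); precharges=2
Acc 6: bank1 row0 -> MISS (open row0); precharges=3
Acc 7: bank1 row0 -> HIT
Acc 8: bank0 row4 -> MISS (open row4); precharges=4
Acc 9: bank2 row4 -> MISS (open row4); precharges=5

Answer: M M M M M M H M M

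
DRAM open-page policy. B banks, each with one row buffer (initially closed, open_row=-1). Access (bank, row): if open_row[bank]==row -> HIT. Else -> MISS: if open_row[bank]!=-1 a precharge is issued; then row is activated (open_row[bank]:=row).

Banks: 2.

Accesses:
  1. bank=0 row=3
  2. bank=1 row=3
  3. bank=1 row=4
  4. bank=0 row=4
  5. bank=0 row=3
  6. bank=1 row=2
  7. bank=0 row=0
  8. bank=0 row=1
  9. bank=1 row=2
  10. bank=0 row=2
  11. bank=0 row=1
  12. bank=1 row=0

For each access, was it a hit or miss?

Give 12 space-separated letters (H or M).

Answer: M M M M M M M M H M M M

Derivation:
Acc 1: bank0 row3 -> MISS (open row3); precharges=0
Acc 2: bank1 row3 -> MISS (open row3); precharges=0
Acc 3: bank1 row4 -> MISS (open row4); precharges=1
Acc 4: bank0 row4 -> MISS (open row4); precharges=2
Acc 5: bank0 row3 -> MISS (open row3); precharges=3
Acc 6: bank1 row2 -> MISS (open row2); precharges=4
Acc 7: bank0 row0 -> MISS (open row0); precharges=5
Acc 8: bank0 row1 -> MISS (open row1); precharges=6
Acc 9: bank1 row2 -> HIT
Acc 10: bank0 row2 -> MISS (open row2); precharges=7
Acc 11: bank0 row1 -> MISS (open row1); precharges=8
Acc 12: bank1 row0 -> MISS (open row0); precharges=9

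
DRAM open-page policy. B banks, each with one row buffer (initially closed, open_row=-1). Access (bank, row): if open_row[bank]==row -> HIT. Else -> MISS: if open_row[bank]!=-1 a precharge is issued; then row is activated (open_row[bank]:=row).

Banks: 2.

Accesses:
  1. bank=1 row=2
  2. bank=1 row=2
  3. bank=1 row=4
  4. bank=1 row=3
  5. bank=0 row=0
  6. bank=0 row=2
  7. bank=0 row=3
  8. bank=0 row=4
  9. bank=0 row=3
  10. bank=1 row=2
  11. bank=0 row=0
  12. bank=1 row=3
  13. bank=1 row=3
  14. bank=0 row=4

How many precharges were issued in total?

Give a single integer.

Acc 1: bank1 row2 -> MISS (open row2); precharges=0
Acc 2: bank1 row2 -> HIT
Acc 3: bank1 row4 -> MISS (open row4); precharges=1
Acc 4: bank1 row3 -> MISS (open row3); precharges=2
Acc 5: bank0 row0 -> MISS (open row0); precharges=2
Acc 6: bank0 row2 -> MISS (open row2); precharges=3
Acc 7: bank0 row3 -> MISS (open row3); precharges=4
Acc 8: bank0 row4 -> MISS (open row4); precharges=5
Acc 9: bank0 row3 -> MISS (open row3); precharges=6
Acc 10: bank1 row2 -> MISS (open row2); precharges=7
Acc 11: bank0 row0 -> MISS (open row0); precharges=8
Acc 12: bank1 row3 -> MISS (open row3); precharges=9
Acc 13: bank1 row3 -> HIT
Acc 14: bank0 row4 -> MISS (open row4); precharges=10

Answer: 10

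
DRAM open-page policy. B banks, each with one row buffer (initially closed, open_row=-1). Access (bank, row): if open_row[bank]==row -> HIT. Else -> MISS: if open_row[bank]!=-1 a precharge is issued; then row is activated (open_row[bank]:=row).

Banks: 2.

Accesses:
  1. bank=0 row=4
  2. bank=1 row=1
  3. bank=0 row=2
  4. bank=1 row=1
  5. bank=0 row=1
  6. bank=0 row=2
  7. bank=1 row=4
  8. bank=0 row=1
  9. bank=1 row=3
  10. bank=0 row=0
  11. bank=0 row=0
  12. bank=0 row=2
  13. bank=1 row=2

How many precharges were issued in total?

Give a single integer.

Answer: 9

Derivation:
Acc 1: bank0 row4 -> MISS (open row4); precharges=0
Acc 2: bank1 row1 -> MISS (open row1); precharges=0
Acc 3: bank0 row2 -> MISS (open row2); precharges=1
Acc 4: bank1 row1 -> HIT
Acc 5: bank0 row1 -> MISS (open row1); precharges=2
Acc 6: bank0 row2 -> MISS (open row2); precharges=3
Acc 7: bank1 row4 -> MISS (open row4); precharges=4
Acc 8: bank0 row1 -> MISS (open row1); precharges=5
Acc 9: bank1 row3 -> MISS (open row3); precharges=6
Acc 10: bank0 row0 -> MISS (open row0); precharges=7
Acc 11: bank0 row0 -> HIT
Acc 12: bank0 row2 -> MISS (open row2); precharges=8
Acc 13: bank1 row2 -> MISS (open row2); precharges=9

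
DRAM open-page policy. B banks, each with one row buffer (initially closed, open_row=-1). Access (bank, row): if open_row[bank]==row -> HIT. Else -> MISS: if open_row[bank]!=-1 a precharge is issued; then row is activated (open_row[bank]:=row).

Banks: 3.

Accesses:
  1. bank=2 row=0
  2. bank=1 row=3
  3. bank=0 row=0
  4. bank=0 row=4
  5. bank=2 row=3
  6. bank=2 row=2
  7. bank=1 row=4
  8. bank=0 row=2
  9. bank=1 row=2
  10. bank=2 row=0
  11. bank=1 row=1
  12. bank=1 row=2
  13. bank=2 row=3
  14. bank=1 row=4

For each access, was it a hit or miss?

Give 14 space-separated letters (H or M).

Answer: M M M M M M M M M M M M M M

Derivation:
Acc 1: bank2 row0 -> MISS (open row0); precharges=0
Acc 2: bank1 row3 -> MISS (open row3); precharges=0
Acc 3: bank0 row0 -> MISS (open row0); precharges=0
Acc 4: bank0 row4 -> MISS (open row4); precharges=1
Acc 5: bank2 row3 -> MISS (open row3); precharges=2
Acc 6: bank2 row2 -> MISS (open row2); precharges=3
Acc 7: bank1 row4 -> MISS (open row4); precharges=4
Acc 8: bank0 row2 -> MISS (open row2); precharges=5
Acc 9: bank1 row2 -> MISS (open row2); precharges=6
Acc 10: bank2 row0 -> MISS (open row0); precharges=7
Acc 11: bank1 row1 -> MISS (open row1); precharges=8
Acc 12: bank1 row2 -> MISS (open row2); precharges=9
Acc 13: bank2 row3 -> MISS (open row3); precharges=10
Acc 14: bank1 row4 -> MISS (open row4); precharges=11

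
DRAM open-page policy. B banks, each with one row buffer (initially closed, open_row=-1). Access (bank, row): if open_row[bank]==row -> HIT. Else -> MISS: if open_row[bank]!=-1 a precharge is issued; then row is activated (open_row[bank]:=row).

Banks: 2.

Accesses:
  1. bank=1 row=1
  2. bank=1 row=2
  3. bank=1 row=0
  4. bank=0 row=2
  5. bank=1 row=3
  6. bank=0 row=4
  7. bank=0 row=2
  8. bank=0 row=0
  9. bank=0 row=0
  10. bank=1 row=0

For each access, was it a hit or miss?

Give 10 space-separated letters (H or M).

Acc 1: bank1 row1 -> MISS (open row1); precharges=0
Acc 2: bank1 row2 -> MISS (open row2); precharges=1
Acc 3: bank1 row0 -> MISS (open row0); precharges=2
Acc 4: bank0 row2 -> MISS (open row2); precharges=2
Acc 5: bank1 row3 -> MISS (open row3); precharges=3
Acc 6: bank0 row4 -> MISS (open row4); precharges=4
Acc 7: bank0 row2 -> MISS (open row2); precharges=5
Acc 8: bank0 row0 -> MISS (open row0); precharges=6
Acc 9: bank0 row0 -> HIT
Acc 10: bank1 row0 -> MISS (open row0); precharges=7

Answer: M M M M M M M M H M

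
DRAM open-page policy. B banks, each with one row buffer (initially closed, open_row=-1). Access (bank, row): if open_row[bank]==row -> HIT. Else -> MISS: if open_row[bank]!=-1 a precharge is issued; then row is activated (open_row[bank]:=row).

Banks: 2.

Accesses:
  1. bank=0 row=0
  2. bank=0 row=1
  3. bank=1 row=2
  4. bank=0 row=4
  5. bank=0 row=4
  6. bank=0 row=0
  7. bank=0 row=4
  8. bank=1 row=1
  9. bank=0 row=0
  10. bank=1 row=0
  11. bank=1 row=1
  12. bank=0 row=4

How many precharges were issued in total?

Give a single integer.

Acc 1: bank0 row0 -> MISS (open row0); precharges=0
Acc 2: bank0 row1 -> MISS (open row1); precharges=1
Acc 3: bank1 row2 -> MISS (open row2); precharges=1
Acc 4: bank0 row4 -> MISS (open row4); precharges=2
Acc 5: bank0 row4 -> HIT
Acc 6: bank0 row0 -> MISS (open row0); precharges=3
Acc 7: bank0 row4 -> MISS (open row4); precharges=4
Acc 8: bank1 row1 -> MISS (open row1); precharges=5
Acc 9: bank0 row0 -> MISS (open row0); precharges=6
Acc 10: bank1 row0 -> MISS (open row0); precharges=7
Acc 11: bank1 row1 -> MISS (open row1); precharges=8
Acc 12: bank0 row4 -> MISS (open row4); precharges=9

Answer: 9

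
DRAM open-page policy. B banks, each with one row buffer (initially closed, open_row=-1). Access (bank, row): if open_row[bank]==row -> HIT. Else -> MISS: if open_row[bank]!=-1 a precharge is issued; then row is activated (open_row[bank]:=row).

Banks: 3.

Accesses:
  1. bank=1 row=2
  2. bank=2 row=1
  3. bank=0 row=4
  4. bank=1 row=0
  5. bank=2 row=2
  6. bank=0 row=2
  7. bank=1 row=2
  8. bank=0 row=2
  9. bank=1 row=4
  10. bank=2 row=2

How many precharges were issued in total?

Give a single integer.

Answer: 5

Derivation:
Acc 1: bank1 row2 -> MISS (open row2); precharges=0
Acc 2: bank2 row1 -> MISS (open row1); precharges=0
Acc 3: bank0 row4 -> MISS (open row4); precharges=0
Acc 4: bank1 row0 -> MISS (open row0); precharges=1
Acc 5: bank2 row2 -> MISS (open row2); precharges=2
Acc 6: bank0 row2 -> MISS (open row2); precharges=3
Acc 7: bank1 row2 -> MISS (open row2); precharges=4
Acc 8: bank0 row2 -> HIT
Acc 9: bank1 row4 -> MISS (open row4); precharges=5
Acc 10: bank2 row2 -> HIT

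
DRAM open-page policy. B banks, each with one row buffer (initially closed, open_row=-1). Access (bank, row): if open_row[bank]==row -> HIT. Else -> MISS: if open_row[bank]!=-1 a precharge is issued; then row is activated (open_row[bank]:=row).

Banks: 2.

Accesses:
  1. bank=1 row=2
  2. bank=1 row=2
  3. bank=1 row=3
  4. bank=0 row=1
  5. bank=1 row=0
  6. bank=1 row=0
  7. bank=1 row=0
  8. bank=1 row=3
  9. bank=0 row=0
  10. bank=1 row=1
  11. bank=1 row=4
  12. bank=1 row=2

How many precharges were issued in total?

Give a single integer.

Acc 1: bank1 row2 -> MISS (open row2); precharges=0
Acc 2: bank1 row2 -> HIT
Acc 3: bank1 row3 -> MISS (open row3); precharges=1
Acc 4: bank0 row1 -> MISS (open row1); precharges=1
Acc 5: bank1 row0 -> MISS (open row0); precharges=2
Acc 6: bank1 row0 -> HIT
Acc 7: bank1 row0 -> HIT
Acc 8: bank1 row3 -> MISS (open row3); precharges=3
Acc 9: bank0 row0 -> MISS (open row0); precharges=4
Acc 10: bank1 row1 -> MISS (open row1); precharges=5
Acc 11: bank1 row4 -> MISS (open row4); precharges=6
Acc 12: bank1 row2 -> MISS (open row2); precharges=7

Answer: 7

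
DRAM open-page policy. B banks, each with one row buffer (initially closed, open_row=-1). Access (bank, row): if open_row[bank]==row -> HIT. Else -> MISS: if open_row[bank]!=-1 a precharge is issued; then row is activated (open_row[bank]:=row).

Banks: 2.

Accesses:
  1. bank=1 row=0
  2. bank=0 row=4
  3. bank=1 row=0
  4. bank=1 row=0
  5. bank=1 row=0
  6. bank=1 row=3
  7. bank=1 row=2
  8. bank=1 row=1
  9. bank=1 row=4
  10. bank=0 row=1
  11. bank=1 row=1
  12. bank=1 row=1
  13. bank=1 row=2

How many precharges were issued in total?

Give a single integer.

Answer: 7

Derivation:
Acc 1: bank1 row0 -> MISS (open row0); precharges=0
Acc 2: bank0 row4 -> MISS (open row4); precharges=0
Acc 3: bank1 row0 -> HIT
Acc 4: bank1 row0 -> HIT
Acc 5: bank1 row0 -> HIT
Acc 6: bank1 row3 -> MISS (open row3); precharges=1
Acc 7: bank1 row2 -> MISS (open row2); precharges=2
Acc 8: bank1 row1 -> MISS (open row1); precharges=3
Acc 9: bank1 row4 -> MISS (open row4); precharges=4
Acc 10: bank0 row1 -> MISS (open row1); precharges=5
Acc 11: bank1 row1 -> MISS (open row1); precharges=6
Acc 12: bank1 row1 -> HIT
Acc 13: bank1 row2 -> MISS (open row2); precharges=7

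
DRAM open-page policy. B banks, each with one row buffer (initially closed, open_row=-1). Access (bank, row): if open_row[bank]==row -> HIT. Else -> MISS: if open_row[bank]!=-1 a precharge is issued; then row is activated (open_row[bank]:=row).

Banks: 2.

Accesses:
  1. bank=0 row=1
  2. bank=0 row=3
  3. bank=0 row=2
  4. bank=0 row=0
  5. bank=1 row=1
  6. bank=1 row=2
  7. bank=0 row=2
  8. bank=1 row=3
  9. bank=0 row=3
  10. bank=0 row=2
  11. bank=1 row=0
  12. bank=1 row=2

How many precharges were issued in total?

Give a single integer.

Answer: 10

Derivation:
Acc 1: bank0 row1 -> MISS (open row1); precharges=0
Acc 2: bank0 row3 -> MISS (open row3); precharges=1
Acc 3: bank0 row2 -> MISS (open row2); precharges=2
Acc 4: bank0 row0 -> MISS (open row0); precharges=3
Acc 5: bank1 row1 -> MISS (open row1); precharges=3
Acc 6: bank1 row2 -> MISS (open row2); precharges=4
Acc 7: bank0 row2 -> MISS (open row2); precharges=5
Acc 8: bank1 row3 -> MISS (open row3); precharges=6
Acc 9: bank0 row3 -> MISS (open row3); precharges=7
Acc 10: bank0 row2 -> MISS (open row2); precharges=8
Acc 11: bank1 row0 -> MISS (open row0); precharges=9
Acc 12: bank1 row2 -> MISS (open row2); precharges=10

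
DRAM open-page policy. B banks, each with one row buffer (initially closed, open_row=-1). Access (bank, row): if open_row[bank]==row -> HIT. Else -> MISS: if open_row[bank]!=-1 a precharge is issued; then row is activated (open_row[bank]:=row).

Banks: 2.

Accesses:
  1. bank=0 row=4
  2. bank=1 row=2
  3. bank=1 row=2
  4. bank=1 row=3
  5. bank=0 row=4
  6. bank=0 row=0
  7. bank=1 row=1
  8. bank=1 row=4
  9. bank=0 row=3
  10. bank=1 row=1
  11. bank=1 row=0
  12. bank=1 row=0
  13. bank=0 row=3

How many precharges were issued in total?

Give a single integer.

Acc 1: bank0 row4 -> MISS (open row4); precharges=0
Acc 2: bank1 row2 -> MISS (open row2); precharges=0
Acc 3: bank1 row2 -> HIT
Acc 4: bank1 row3 -> MISS (open row3); precharges=1
Acc 5: bank0 row4 -> HIT
Acc 6: bank0 row0 -> MISS (open row0); precharges=2
Acc 7: bank1 row1 -> MISS (open row1); precharges=3
Acc 8: bank1 row4 -> MISS (open row4); precharges=4
Acc 9: bank0 row3 -> MISS (open row3); precharges=5
Acc 10: bank1 row1 -> MISS (open row1); precharges=6
Acc 11: bank1 row0 -> MISS (open row0); precharges=7
Acc 12: bank1 row0 -> HIT
Acc 13: bank0 row3 -> HIT

Answer: 7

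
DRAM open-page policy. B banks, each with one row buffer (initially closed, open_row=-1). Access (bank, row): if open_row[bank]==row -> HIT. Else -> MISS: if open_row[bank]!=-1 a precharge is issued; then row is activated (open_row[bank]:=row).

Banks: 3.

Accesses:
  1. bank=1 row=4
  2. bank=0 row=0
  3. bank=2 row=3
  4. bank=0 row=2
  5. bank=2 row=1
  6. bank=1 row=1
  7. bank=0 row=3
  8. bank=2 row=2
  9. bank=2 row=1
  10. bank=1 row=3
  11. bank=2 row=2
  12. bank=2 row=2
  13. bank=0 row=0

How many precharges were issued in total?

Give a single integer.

Answer: 9

Derivation:
Acc 1: bank1 row4 -> MISS (open row4); precharges=0
Acc 2: bank0 row0 -> MISS (open row0); precharges=0
Acc 3: bank2 row3 -> MISS (open row3); precharges=0
Acc 4: bank0 row2 -> MISS (open row2); precharges=1
Acc 5: bank2 row1 -> MISS (open row1); precharges=2
Acc 6: bank1 row1 -> MISS (open row1); precharges=3
Acc 7: bank0 row3 -> MISS (open row3); precharges=4
Acc 8: bank2 row2 -> MISS (open row2); precharges=5
Acc 9: bank2 row1 -> MISS (open row1); precharges=6
Acc 10: bank1 row3 -> MISS (open row3); precharges=7
Acc 11: bank2 row2 -> MISS (open row2); precharges=8
Acc 12: bank2 row2 -> HIT
Acc 13: bank0 row0 -> MISS (open row0); precharges=9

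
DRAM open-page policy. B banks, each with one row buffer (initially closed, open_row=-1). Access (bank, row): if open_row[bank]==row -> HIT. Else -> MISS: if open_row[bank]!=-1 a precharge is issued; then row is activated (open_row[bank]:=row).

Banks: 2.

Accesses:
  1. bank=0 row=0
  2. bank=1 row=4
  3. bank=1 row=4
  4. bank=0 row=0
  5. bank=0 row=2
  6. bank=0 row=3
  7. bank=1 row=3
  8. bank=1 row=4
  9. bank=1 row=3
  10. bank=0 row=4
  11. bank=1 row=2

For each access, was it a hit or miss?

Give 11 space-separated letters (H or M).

Acc 1: bank0 row0 -> MISS (open row0); precharges=0
Acc 2: bank1 row4 -> MISS (open row4); precharges=0
Acc 3: bank1 row4 -> HIT
Acc 4: bank0 row0 -> HIT
Acc 5: bank0 row2 -> MISS (open row2); precharges=1
Acc 6: bank0 row3 -> MISS (open row3); precharges=2
Acc 7: bank1 row3 -> MISS (open row3); precharges=3
Acc 8: bank1 row4 -> MISS (open row4); precharges=4
Acc 9: bank1 row3 -> MISS (open row3); precharges=5
Acc 10: bank0 row4 -> MISS (open row4); precharges=6
Acc 11: bank1 row2 -> MISS (open row2); precharges=7

Answer: M M H H M M M M M M M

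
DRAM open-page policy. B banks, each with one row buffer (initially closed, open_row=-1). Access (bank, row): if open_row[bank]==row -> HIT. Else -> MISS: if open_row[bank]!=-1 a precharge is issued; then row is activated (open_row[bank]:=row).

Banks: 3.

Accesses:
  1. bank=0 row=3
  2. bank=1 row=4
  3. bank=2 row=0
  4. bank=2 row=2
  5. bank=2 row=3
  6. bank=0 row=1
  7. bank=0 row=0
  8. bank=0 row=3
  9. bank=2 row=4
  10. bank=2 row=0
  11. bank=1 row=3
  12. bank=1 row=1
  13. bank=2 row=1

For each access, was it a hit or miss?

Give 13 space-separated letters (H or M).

Acc 1: bank0 row3 -> MISS (open row3); precharges=0
Acc 2: bank1 row4 -> MISS (open row4); precharges=0
Acc 3: bank2 row0 -> MISS (open row0); precharges=0
Acc 4: bank2 row2 -> MISS (open row2); precharges=1
Acc 5: bank2 row3 -> MISS (open row3); precharges=2
Acc 6: bank0 row1 -> MISS (open row1); precharges=3
Acc 7: bank0 row0 -> MISS (open row0); precharges=4
Acc 8: bank0 row3 -> MISS (open row3); precharges=5
Acc 9: bank2 row4 -> MISS (open row4); precharges=6
Acc 10: bank2 row0 -> MISS (open row0); precharges=7
Acc 11: bank1 row3 -> MISS (open row3); precharges=8
Acc 12: bank1 row1 -> MISS (open row1); precharges=9
Acc 13: bank2 row1 -> MISS (open row1); precharges=10

Answer: M M M M M M M M M M M M M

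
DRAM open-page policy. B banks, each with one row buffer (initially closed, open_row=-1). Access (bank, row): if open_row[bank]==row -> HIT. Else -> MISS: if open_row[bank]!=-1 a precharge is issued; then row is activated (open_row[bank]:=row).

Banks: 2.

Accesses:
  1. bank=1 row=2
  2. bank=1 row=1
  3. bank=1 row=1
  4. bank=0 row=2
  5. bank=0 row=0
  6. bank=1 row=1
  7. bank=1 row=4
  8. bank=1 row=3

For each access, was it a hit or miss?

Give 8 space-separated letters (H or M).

Answer: M M H M M H M M

Derivation:
Acc 1: bank1 row2 -> MISS (open row2); precharges=0
Acc 2: bank1 row1 -> MISS (open row1); precharges=1
Acc 3: bank1 row1 -> HIT
Acc 4: bank0 row2 -> MISS (open row2); precharges=1
Acc 5: bank0 row0 -> MISS (open row0); precharges=2
Acc 6: bank1 row1 -> HIT
Acc 7: bank1 row4 -> MISS (open row4); precharges=3
Acc 8: bank1 row3 -> MISS (open row3); precharges=4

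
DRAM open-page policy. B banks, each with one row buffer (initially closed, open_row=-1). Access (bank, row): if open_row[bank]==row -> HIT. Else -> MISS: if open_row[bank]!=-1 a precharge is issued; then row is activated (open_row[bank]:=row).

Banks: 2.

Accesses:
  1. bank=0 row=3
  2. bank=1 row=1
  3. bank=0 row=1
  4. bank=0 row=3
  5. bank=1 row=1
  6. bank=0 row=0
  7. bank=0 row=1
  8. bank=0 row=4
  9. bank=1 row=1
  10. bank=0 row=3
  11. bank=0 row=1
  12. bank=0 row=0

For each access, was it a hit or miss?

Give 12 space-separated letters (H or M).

Answer: M M M M H M M M H M M M

Derivation:
Acc 1: bank0 row3 -> MISS (open row3); precharges=0
Acc 2: bank1 row1 -> MISS (open row1); precharges=0
Acc 3: bank0 row1 -> MISS (open row1); precharges=1
Acc 4: bank0 row3 -> MISS (open row3); precharges=2
Acc 5: bank1 row1 -> HIT
Acc 6: bank0 row0 -> MISS (open row0); precharges=3
Acc 7: bank0 row1 -> MISS (open row1); precharges=4
Acc 8: bank0 row4 -> MISS (open row4); precharges=5
Acc 9: bank1 row1 -> HIT
Acc 10: bank0 row3 -> MISS (open row3); precharges=6
Acc 11: bank0 row1 -> MISS (open row1); precharges=7
Acc 12: bank0 row0 -> MISS (open row0); precharges=8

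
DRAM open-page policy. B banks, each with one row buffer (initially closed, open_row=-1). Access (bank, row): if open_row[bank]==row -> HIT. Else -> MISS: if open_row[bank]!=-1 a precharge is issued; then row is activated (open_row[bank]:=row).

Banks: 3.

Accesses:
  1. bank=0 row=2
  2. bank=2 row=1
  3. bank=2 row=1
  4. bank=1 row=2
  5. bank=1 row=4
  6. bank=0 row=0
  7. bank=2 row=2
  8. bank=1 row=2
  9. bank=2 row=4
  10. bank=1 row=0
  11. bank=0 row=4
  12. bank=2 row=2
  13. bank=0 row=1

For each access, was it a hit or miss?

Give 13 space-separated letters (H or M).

Answer: M M H M M M M M M M M M M

Derivation:
Acc 1: bank0 row2 -> MISS (open row2); precharges=0
Acc 2: bank2 row1 -> MISS (open row1); precharges=0
Acc 3: bank2 row1 -> HIT
Acc 4: bank1 row2 -> MISS (open row2); precharges=0
Acc 5: bank1 row4 -> MISS (open row4); precharges=1
Acc 6: bank0 row0 -> MISS (open row0); precharges=2
Acc 7: bank2 row2 -> MISS (open row2); precharges=3
Acc 8: bank1 row2 -> MISS (open row2); precharges=4
Acc 9: bank2 row4 -> MISS (open row4); precharges=5
Acc 10: bank1 row0 -> MISS (open row0); precharges=6
Acc 11: bank0 row4 -> MISS (open row4); precharges=7
Acc 12: bank2 row2 -> MISS (open row2); precharges=8
Acc 13: bank0 row1 -> MISS (open row1); precharges=9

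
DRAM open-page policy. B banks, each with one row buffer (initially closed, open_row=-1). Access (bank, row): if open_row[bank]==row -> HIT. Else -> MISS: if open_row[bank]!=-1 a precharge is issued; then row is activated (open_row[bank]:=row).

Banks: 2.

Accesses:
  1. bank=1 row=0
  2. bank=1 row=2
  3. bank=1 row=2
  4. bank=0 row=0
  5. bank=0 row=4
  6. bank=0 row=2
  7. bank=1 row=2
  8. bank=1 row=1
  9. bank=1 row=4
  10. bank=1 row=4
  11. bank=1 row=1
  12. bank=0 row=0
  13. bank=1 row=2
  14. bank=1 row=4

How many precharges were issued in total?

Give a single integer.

Answer: 9

Derivation:
Acc 1: bank1 row0 -> MISS (open row0); precharges=0
Acc 2: bank1 row2 -> MISS (open row2); precharges=1
Acc 3: bank1 row2 -> HIT
Acc 4: bank0 row0 -> MISS (open row0); precharges=1
Acc 5: bank0 row4 -> MISS (open row4); precharges=2
Acc 6: bank0 row2 -> MISS (open row2); precharges=3
Acc 7: bank1 row2 -> HIT
Acc 8: bank1 row1 -> MISS (open row1); precharges=4
Acc 9: bank1 row4 -> MISS (open row4); precharges=5
Acc 10: bank1 row4 -> HIT
Acc 11: bank1 row1 -> MISS (open row1); precharges=6
Acc 12: bank0 row0 -> MISS (open row0); precharges=7
Acc 13: bank1 row2 -> MISS (open row2); precharges=8
Acc 14: bank1 row4 -> MISS (open row4); precharges=9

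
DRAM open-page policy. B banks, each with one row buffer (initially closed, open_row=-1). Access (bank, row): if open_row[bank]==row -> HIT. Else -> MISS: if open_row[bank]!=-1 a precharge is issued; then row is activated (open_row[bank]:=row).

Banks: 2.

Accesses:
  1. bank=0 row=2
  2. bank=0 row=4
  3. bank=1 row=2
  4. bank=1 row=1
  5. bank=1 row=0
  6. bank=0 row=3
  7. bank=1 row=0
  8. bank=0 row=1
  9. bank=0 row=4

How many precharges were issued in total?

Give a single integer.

Acc 1: bank0 row2 -> MISS (open row2); precharges=0
Acc 2: bank0 row4 -> MISS (open row4); precharges=1
Acc 3: bank1 row2 -> MISS (open row2); precharges=1
Acc 4: bank1 row1 -> MISS (open row1); precharges=2
Acc 5: bank1 row0 -> MISS (open row0); precharges=3
Acc 6: bank0 row3 -> MISS (open row3); precharges=4
Acc 7: bank1 row0 -> HIT
Acc 8: bank0 row1 -> MISS (open row1); precharges=5
Acc 9: bank0 row4 -> MISS (open row4); precharges=6

Answer: 6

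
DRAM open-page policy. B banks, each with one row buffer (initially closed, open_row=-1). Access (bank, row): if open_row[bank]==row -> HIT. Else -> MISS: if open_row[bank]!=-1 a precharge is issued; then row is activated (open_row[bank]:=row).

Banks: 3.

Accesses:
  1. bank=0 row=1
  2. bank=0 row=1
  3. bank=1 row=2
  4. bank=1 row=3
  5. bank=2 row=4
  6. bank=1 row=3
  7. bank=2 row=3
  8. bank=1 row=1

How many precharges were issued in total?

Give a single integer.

Answer: 3

Derivation:
Acc 1: bank0 row1 -> MISS (open row1); precharges=0
Acc 2: bank0 row1 -> HIT
Acc 3: bank1 row2 -> MISS (open row2); precharges=0
Acc 4: bank1 row3 -> MISS (open row3); precharges=1
Acc 5: bank2 row4 -> MISS (open row4); precharges=1
Acc 6: bank1 row3 -> HIT
Acc 7: bank2 row3 -> MISS (open row3); precharges=2
Acc 8: bank1 row1 -> MISS (open row1); precharges=3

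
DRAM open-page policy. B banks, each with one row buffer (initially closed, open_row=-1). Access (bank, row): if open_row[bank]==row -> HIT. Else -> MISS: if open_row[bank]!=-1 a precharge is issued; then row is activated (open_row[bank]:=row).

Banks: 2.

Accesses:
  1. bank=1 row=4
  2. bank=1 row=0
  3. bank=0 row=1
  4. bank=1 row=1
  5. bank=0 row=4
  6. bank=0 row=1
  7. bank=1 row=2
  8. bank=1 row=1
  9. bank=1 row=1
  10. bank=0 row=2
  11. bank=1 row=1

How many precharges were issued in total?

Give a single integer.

Answer: 7

Derivation:
Acc 1: bank1 row4 -> MISS (open row4); precharges=0
Acc 2: bank1 row0 -> MISS (open row0); precharges=1
Acc 3: bank0 row1 -> MISS (open row1); precharges=1
Acc 4: bank1 row1 -> MISS (open row1); precharges=2
Acc 5: bank0 row4 -> MISS (open row4); precharges=3
Acc 6: bank0 row1 -> MISS (open row1); precharges=4
Acc 7: bank1 row2 -> MISS (open row2); precharges=5
Acc 8: bank1 row1 -> MISS (open row1); precharges=6
Acc 9: bank1 row1 -> HIT
Acc 10: bank0 row2 -> MISS (open row2); precharges=7
Acc 11: bank1 row1 -> HIT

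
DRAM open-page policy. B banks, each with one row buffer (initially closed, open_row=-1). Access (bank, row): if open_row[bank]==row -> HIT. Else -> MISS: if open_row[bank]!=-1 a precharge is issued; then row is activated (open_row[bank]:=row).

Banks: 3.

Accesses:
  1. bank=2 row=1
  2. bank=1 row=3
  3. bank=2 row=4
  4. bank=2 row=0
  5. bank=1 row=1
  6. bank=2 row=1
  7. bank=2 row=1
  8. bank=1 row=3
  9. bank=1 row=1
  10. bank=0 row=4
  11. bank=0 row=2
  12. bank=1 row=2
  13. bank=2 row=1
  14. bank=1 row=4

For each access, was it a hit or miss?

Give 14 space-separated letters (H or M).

Acc 1: bank2 row1 -> MISS (open row1); precharges=0
Acc 2: bank1 row3 -> MISS (open row3); precharges=0
Acc 3: bank2 row4 -> MISS (open row4); precharges=1
Acc 4: bank2 row0 -> MISS (open row0); precharges=2
Acc 5: bank1 row1 -> MISS (open row1); precharges=3
Acc 6: bank2 row1 -> MISS (open row1); precharges=4
Acc 7: bank2 row1 -> HIT
Acc 8: bank1 row3 -> MISS (open row3); precharges=5
Acc 9: bank1 row1 -> MISS (open row1); precharges=6
Acc 10: bank0 row4 -> MISS (open row4); precharges=6
Acc 11: bank0 row2 -> MISS (open row2); precharges=7
Acc 12: bank1 row2 -> MISS (open row2); precharges=8
Acc 13: bank2 row1 -> HIT
Acc 14: bank1 row4 -> MISS (open row4); precharges=9

Answer: M M M M M M H M M M M M H M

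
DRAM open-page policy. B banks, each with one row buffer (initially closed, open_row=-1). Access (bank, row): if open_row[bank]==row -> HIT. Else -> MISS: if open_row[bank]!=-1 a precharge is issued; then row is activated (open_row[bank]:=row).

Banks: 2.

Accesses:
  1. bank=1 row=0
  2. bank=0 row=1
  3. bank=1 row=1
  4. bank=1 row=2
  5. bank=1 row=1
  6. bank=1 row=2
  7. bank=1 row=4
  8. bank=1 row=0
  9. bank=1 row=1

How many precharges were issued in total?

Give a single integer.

Answer: 7

Derivation:
Acc 1: bank1 row0 -> MISS (open row0); precharges=0
Acc 2: bank0 row1 -> MISS (open row1); precharges=0
Acc 3: bank1 row1 -> MISS (open row1); precharges=1
Acc 4: bank1 row2 -> MISS (open row2); precharges=2
Acc 5: bank1 row1 -> MISS (open row1); precharges=3
Acc 6: bank1 row2 -> MISS (open row2); precharges=4
Acc 7: bank1 row4 -> MISS (open row4); precharges=5
Acc 8: bank1 row0 -> MISS (open row0); precharges=6
Acc 9: bank1 row1 -> MISS (open row1); precharges=7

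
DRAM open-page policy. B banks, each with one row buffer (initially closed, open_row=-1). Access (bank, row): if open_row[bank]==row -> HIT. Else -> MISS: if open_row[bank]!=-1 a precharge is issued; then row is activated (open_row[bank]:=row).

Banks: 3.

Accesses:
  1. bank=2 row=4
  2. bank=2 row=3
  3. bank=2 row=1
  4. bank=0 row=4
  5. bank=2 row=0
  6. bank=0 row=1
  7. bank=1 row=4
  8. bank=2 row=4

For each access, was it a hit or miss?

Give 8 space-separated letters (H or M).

Acc 1: bank2 row4 -> MISS (open row4); precharges=0
Acc 2: bank2 row3 -> MISS (open row3); precharges=1
Acc 3: bank2 row1 -> MISS (open row1); precharges=2
Acc 4: bank0 row4 -> MISS (open row4); precharges=2
Acc 5: bank2 row0 -> MISS (open row0); precharges=3
Acc 6: bank0 row1 -> MISS (open row1); precharges=4
Acc 7: bank1 row4 -> MISS (open row4); precharges=4
Acc 8: bank2 row4 -> MISS (open row4); precharges=5

Answer: M M M M M M M M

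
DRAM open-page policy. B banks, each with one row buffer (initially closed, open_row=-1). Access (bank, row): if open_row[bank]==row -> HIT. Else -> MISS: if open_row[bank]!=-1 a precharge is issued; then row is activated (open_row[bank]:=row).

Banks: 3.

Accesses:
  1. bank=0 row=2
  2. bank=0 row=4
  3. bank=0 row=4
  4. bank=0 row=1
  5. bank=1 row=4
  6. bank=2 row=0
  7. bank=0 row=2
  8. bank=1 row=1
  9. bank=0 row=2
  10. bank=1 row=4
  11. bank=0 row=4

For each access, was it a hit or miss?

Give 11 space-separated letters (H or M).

Answer: M M H M M M M M H M M

Derivation:
Acc 1: bank0 row2 -> MISS (open row2); precharges=0
Acc 2: bank0 row4 -> MISS (open row4); precharges=1
Acc 3: bank0 row4 -> HIT
Acc 4: bank0 row1 -> MISS (open row1); precharges=2
Acc 5: bank1 row4 -> MISS (open row4); precharges=2
Acc 6: bank2 row0 -> MISS (open row0); precharges=2
Acc 7: bank0 row2 -> MISS (open row2); precharges=3
Acc 8: bank1 row1 -> MISS (open row1); precharges=4
Acc 9: bank0 row2 -> HIT
Acc 10: bank1 row4 -> MISS (open row4); precharges=5
Acc 11: bank0 row4 -> MISS (open row4); precharges=6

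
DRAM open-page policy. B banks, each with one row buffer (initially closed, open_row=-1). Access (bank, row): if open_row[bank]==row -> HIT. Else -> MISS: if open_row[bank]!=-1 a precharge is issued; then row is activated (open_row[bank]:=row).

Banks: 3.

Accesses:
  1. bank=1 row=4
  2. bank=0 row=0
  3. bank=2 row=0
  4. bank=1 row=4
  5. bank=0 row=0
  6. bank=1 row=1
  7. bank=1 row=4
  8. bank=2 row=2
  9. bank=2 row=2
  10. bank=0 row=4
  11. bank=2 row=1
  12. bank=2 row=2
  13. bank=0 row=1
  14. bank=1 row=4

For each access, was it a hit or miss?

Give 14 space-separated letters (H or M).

Answer: M M M H H M M M H M M M M H

Derivation:
Acc 1: bank1 row4 -> MISS (open row4); precharges=0
Acc 2: bank0 row0 -> MISS (open row0); precharges=0
Acc 3: bank2 row0 -> MISS (open row0); precharges=0
Acc 4: bank1 row4 -> HIT
Acc 5: bank0 row0 -> HIT
Acc 6: bank1 row1 -> MISS (open row1); precharges=1
Acc 7: bank1 row4 -> MISS (open row4); precharges=2
Acc 8: bank2 row2 -> MISS (open row2); precharges=3
Acc 9: bank2 row2 -> HIT
Acc 10: bank0 row4 -> MISS (open row4); precharges=4
Acc 11: bank2 row1 -> MISS (open row1); precharges=5
Acc 12: bank2 row2 -> MISS (open row2); precharges=6
Acc 13: bank0 row1 -> MISS (open row1); precharges=7
Acc 14: bank1 row4 -> HIT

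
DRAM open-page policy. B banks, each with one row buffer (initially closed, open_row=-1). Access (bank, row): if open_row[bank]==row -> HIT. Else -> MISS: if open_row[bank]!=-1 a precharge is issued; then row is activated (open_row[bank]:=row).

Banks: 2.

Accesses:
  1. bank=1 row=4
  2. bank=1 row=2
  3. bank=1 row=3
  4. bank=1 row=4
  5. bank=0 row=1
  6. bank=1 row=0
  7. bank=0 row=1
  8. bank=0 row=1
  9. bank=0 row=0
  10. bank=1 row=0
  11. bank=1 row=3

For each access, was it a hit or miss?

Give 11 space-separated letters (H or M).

Answer: M M M M M M H H M H M

Derivation:
Acc 1: bank1 row4 -> MISS (open row4); precharges=0
Acc 2: bank1 row2 -> MISS (open row2); precharges=1
Acc 3: bank1 row3 -> MISS (open row3); precharges=2
Acc 4: bank1 row4 -> MISS (open row4); precharges=3
Acc 5: bank0 row1 -> MISS (open row1); precharges=3
Acc 6: bank1 row0 -> MISS (open row0); precharges=4
Acc 7: bank0 row1 -> HIT
Acc 8: bank0 row1 -> HIT
Acc 9: bank0 row0 -> MISS (open row0); precharges=5
Acc 10: bank1 row0 -> HIT
Acc 11: bank1 row3 -> MISS (open row3); precharges=6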